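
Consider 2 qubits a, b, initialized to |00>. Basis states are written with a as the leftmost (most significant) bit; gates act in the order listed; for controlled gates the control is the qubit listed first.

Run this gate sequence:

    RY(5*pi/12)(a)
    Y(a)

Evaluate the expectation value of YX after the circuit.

In the final state, YX has expectation 0.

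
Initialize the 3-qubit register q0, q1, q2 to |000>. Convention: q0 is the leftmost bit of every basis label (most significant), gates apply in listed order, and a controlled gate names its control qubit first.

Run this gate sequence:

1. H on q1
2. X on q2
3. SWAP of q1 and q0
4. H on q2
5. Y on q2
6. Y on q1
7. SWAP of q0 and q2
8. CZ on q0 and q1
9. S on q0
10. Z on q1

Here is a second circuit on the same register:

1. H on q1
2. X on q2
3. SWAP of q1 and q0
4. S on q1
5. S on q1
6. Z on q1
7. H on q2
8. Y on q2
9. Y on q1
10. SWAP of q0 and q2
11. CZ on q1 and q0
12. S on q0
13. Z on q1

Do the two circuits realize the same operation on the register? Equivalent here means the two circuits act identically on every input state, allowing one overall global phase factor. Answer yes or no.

Yes, they are equivalent — the unitaries differ by at most a global phase.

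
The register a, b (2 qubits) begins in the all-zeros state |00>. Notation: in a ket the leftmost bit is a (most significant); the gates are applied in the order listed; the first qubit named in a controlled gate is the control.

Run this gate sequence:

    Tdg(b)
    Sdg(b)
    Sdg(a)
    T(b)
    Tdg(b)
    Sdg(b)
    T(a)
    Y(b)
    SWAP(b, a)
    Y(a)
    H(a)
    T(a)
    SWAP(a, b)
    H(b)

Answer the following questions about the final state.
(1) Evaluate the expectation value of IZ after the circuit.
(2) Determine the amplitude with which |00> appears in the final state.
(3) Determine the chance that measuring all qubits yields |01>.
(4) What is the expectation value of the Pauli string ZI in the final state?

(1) In the final state, IZ has expectation sqrt(2)/2.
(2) The amplitude on |00> is 1/2 + exp(I*pi/4)/2.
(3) The probability of measuring |01> is 1/2 - sqrt(2)/4.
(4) The expectation value of ZI is 1.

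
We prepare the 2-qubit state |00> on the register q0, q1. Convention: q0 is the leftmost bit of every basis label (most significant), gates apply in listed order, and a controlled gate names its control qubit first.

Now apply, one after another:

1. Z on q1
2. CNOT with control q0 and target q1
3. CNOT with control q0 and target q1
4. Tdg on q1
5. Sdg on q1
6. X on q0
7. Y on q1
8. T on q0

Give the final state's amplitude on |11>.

|11> carries amplitude exp(3*I*pi/4) in the final state. Key observation: the block from step 2 through step 3 cancels to the identity and can be dropped.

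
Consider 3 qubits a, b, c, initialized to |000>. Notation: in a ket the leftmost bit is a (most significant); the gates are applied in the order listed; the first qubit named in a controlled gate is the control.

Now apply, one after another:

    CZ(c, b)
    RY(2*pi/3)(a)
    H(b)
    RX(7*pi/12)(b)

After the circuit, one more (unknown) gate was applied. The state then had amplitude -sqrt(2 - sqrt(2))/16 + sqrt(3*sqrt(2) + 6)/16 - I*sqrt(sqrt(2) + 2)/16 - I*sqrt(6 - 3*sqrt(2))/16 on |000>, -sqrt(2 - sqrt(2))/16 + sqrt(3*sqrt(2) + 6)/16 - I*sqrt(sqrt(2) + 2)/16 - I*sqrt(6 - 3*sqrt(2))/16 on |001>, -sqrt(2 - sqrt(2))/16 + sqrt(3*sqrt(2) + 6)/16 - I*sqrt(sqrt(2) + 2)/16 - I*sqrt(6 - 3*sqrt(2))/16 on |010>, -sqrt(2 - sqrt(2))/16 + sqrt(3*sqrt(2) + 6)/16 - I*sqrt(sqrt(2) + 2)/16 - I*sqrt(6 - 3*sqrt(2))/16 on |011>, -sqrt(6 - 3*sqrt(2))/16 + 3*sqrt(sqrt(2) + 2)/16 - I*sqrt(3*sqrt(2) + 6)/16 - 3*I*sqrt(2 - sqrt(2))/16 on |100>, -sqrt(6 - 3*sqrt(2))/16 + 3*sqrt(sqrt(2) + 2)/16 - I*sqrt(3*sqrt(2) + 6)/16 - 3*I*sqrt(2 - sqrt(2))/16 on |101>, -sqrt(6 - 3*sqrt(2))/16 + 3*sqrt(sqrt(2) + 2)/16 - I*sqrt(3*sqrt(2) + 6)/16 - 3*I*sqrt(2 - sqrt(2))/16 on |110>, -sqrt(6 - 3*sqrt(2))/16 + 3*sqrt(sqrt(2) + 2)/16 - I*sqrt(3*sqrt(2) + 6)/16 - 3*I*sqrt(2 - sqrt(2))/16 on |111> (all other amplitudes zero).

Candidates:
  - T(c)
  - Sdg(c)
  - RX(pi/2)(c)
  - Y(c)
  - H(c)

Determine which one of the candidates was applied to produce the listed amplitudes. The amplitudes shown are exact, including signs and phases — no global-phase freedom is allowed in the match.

It was H(c) that produced the state shown.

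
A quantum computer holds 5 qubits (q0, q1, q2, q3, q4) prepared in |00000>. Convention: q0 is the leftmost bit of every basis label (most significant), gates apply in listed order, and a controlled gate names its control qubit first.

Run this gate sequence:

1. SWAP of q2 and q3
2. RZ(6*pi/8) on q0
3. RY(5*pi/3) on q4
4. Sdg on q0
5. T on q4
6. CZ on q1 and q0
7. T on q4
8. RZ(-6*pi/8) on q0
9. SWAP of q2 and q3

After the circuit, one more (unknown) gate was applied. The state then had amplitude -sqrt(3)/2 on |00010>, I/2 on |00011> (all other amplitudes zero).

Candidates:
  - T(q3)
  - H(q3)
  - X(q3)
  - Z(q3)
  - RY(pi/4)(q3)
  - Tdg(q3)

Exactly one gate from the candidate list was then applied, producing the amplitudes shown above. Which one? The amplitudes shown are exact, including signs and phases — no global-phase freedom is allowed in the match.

The unique candidate consistent with the amplitudes is X(q3).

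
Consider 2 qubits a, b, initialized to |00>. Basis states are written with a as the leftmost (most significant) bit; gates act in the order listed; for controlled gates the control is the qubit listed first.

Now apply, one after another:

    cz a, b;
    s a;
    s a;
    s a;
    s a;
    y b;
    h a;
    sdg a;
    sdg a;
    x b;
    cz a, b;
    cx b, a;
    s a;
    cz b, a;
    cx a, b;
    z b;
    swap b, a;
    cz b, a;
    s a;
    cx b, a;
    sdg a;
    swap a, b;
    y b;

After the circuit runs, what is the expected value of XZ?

The observable XZ averages to -1. Key observation: gates 2-5 undo each other exactly, leaving only the rest of the circuit to track.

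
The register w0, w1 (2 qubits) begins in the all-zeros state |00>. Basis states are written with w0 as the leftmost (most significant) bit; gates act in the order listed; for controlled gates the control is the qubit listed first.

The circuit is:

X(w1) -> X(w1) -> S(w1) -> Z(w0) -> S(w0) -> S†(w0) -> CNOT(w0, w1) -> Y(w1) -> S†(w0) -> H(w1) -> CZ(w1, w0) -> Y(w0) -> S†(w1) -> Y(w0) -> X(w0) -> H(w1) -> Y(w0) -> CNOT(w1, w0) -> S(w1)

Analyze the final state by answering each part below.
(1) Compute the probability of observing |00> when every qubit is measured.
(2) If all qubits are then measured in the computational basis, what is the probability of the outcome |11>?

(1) Outcome |00> occurs with probability 1/2.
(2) Outcome |11> occurs with probability 1/2.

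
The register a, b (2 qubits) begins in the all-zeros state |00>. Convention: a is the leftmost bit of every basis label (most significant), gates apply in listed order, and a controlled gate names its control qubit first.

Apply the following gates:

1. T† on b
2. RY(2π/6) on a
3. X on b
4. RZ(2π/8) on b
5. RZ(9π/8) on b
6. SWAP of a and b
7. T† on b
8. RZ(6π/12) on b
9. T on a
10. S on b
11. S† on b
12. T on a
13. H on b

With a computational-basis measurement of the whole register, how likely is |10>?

Outcome |10> occurs with probability sqrt(6)/8 + 1/2. Key observation: gates 10-11 undo each other exactly, leaving only the rest of the circuit to track.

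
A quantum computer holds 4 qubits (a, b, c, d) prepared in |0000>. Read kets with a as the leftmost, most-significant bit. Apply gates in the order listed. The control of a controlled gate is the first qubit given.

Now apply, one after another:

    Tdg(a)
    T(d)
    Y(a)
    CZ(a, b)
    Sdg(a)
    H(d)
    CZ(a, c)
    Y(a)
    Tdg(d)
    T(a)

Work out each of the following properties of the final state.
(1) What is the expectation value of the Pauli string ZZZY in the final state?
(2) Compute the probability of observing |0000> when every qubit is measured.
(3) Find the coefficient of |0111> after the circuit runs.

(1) The expectation value of ZZZY is -sqrt(2)/2.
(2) The probability of measuring |0000> is 1/2.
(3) |0111> carries amplitude 0 in the final state.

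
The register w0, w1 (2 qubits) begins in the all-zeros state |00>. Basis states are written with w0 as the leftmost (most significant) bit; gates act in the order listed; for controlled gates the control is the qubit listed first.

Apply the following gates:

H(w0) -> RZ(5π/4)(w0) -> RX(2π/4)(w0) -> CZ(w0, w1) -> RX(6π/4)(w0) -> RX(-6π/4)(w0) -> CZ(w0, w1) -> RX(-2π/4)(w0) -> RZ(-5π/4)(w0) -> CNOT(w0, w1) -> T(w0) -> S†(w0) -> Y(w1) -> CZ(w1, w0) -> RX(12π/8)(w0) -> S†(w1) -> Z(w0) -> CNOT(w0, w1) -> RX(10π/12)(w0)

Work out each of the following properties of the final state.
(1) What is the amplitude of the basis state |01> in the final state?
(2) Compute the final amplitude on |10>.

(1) The amplitude on |01> is -sqrt(6)/8 + sqrt(2)/8 + sqrt(2)*exp(3*I*pi/4)/8 + sqrt(6)*exp(3*I*pi/4)/8. Key observation: the block from step 2 through step 9 cancels to the identity and can be dropped.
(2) The final state's coefficient on |10> equals -sqrt(2)*I/8 + sqrt(2)*exp(I*pi/4)/8 + sqrt(6)*exp(I*pi/4)/8 + sqrt(6)*I/8.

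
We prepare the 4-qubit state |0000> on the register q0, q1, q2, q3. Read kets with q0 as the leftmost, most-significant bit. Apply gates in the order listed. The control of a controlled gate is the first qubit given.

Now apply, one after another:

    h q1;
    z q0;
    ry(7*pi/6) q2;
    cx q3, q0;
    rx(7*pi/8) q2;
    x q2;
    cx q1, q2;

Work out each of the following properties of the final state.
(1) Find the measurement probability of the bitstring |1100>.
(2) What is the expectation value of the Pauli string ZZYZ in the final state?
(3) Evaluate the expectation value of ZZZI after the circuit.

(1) Outcome |1100> occurs with probability 0.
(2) The expectation value of ZZYZ is -sqrt(6 - 3*sqrt(2))/4.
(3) The observable ZZZI averages to -sqrt(3*sqrt(2) + 6)/4.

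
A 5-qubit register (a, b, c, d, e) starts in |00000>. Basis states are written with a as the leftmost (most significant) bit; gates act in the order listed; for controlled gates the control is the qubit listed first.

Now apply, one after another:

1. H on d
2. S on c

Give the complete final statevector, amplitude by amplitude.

After the circuit, the state carries amplitude sqrt(2)/2 on |00000>, sqrt(2)/2 on |00010>, and 0 on every other basis state.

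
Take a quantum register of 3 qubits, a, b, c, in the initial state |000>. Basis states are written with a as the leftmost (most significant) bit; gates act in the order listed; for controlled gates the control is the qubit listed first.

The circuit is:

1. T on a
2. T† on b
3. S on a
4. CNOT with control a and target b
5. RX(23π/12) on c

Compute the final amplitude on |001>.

|001> carries amplitude -I*sqrt(sqrt(2) + 2)/4 + I*sqrt(6 - 3*sqrt(2))/4 in the final state.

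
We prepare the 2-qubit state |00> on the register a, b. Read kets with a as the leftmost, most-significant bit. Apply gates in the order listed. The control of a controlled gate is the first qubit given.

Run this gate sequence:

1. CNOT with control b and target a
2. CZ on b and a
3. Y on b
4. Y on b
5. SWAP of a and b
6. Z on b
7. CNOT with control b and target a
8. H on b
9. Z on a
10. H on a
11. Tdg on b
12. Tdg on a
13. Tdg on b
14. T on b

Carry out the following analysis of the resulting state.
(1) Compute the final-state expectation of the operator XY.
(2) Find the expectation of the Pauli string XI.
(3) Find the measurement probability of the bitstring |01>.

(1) In the final state, XY has expectation -1/2.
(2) The expectation value of XI is sqrt(2)/2.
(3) The probability of measuring |01> is 1/4.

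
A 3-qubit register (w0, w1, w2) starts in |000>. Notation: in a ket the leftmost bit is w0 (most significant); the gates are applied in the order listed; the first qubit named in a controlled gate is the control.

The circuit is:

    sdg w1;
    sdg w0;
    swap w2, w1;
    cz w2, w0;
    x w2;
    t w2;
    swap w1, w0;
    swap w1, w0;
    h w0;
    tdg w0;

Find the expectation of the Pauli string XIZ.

The observable XIZ averages to -sqrt(2)/2. Key observation: steps 7-8 multiply out to the identity, so the circuit reduces to the remaining gates.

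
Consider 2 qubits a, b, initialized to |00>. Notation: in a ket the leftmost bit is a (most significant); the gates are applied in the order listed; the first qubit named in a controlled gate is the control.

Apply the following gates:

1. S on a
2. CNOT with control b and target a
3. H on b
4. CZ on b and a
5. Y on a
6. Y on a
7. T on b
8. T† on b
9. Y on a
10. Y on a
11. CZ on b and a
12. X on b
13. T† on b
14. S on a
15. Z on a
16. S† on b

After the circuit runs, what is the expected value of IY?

The observable IY averages to -sqrt(2)/2. Key observation: steps 4-11 multiply out to the identity, so the circuit reduces to the remaining gates.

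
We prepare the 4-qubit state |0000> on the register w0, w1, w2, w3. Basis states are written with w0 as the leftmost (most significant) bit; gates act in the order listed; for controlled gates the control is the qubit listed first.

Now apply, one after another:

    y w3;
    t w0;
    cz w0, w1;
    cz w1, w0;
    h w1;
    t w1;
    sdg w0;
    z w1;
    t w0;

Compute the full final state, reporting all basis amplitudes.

After the circuit, the state carries amplitude sqrt(2)*I/2 on |0001>, -sqrt(2)*exp(3*I*pi/4)/2 on |0101>, and 0 on every other basis state.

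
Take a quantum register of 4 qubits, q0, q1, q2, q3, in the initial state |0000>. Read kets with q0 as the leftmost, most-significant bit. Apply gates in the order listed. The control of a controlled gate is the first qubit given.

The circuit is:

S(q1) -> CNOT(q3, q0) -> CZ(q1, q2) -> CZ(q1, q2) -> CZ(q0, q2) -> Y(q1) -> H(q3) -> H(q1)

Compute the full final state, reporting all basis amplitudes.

The final amplitudes are I/2 on |0000>, I/2 on |0001>, -I/2 on |0100>, -I/2 on |0101>, and 0 on every other basis state. Key observation: gates 3-4 undo each other exactly, leaving only the rest of the circuit to track.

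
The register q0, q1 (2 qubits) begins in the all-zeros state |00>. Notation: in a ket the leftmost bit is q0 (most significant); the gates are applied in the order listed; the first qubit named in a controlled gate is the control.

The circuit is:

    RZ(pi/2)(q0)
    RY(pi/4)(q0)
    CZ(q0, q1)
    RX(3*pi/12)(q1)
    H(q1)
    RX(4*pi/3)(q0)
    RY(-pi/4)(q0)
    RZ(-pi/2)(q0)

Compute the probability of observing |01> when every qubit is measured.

The probability of measuring |01> is 5/16.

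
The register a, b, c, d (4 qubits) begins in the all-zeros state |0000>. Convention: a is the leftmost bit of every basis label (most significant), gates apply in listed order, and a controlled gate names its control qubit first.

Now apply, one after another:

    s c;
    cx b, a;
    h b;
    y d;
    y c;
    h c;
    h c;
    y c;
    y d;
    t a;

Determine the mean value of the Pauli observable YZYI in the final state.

The observable YZYI averages to 0. Key observation: steps 4-9 multiply out to the identity, so the circuit reduces to the remaining gates.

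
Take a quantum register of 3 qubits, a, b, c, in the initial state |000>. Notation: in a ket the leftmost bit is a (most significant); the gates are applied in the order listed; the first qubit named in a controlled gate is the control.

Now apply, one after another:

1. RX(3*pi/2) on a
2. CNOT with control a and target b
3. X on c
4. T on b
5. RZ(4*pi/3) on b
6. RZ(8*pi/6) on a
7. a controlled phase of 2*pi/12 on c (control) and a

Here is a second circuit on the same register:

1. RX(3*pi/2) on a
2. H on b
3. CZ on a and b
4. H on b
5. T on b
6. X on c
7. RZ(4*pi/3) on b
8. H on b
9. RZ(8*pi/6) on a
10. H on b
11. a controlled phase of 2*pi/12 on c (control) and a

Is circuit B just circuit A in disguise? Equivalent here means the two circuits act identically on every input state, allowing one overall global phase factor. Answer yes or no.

Yes — the two circuits implement the same unitary up to a global phase.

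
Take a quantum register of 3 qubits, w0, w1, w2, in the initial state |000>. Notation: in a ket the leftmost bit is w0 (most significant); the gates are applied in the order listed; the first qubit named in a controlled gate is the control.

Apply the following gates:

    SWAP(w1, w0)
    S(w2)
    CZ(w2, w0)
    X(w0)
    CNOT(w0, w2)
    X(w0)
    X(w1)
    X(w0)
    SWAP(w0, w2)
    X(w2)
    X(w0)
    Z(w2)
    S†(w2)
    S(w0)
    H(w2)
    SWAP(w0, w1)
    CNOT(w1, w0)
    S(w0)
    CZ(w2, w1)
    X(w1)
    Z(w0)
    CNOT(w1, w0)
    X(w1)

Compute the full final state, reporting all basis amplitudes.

After the circuit, the state carries amplitude -sqrt(2)*I/2 on |000>, -sqrt(2)*I/2 on |001>, and 0 on every other basis state.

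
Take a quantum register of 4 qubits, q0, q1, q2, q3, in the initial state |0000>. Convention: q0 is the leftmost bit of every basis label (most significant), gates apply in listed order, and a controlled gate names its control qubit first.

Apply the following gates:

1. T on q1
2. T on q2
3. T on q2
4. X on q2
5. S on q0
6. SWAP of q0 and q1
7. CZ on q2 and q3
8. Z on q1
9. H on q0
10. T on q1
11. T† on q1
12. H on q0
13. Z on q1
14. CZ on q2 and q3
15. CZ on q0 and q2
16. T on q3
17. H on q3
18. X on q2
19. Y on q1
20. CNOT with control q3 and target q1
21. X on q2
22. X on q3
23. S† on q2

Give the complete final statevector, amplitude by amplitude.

The final amplitudes are sqrt(2)/2 on |0010>, sqrt(2)/2 on |0111>, and 0 on every other basis state. Key observation: steps 7-14 multiply out to the identity, so the circuit reduces to the remaining gates.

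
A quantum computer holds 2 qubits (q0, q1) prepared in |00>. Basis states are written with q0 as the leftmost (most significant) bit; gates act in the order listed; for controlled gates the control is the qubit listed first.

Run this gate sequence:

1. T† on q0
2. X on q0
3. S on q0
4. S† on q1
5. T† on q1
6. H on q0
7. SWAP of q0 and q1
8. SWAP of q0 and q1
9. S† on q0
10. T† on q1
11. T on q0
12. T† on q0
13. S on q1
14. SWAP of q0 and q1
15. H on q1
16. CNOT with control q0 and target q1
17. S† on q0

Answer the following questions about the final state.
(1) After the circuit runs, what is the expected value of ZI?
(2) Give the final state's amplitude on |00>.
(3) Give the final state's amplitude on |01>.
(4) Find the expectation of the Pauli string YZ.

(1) In the final state, ZI has expectation 1.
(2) The amplitude on |00> is -1/2 + I/2.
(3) The final state's coefficient on |01> equals 1/2 + I/2.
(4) The observable YZ averages to 0.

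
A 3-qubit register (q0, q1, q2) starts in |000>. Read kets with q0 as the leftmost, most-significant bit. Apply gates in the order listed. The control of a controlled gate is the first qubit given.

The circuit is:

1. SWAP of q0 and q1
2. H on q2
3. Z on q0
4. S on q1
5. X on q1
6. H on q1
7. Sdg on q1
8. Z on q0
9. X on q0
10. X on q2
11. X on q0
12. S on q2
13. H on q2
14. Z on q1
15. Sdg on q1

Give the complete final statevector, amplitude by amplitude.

The resulting statevector has amplitude sqrt(2)*(1 + I)/4 on |000>, sqrt(2)*(1 - I)/4 on |001>, sqrt(2)*(-1 - I)/4 on |010>, sqrt(2)*(-1 + I)/4 on |011>, 0 on |100>, 0 on |101>, 0 on |110>, 0 on |111>.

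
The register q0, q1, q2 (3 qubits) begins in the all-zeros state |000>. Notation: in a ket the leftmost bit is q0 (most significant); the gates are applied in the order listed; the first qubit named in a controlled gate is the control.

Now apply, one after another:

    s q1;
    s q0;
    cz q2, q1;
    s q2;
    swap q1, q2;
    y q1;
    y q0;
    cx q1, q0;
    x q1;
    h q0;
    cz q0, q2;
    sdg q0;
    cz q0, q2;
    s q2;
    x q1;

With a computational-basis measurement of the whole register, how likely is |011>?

Outcome |011> occurs with probability 0.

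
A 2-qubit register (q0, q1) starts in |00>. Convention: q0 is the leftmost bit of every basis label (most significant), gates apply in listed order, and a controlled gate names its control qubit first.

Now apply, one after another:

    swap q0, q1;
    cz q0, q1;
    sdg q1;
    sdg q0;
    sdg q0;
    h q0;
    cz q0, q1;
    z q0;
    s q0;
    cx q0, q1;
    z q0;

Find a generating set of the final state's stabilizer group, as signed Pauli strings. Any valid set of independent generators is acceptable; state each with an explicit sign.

One valid set of independent stabilizer generators is +XY, +ZZ (any independent generating set of the same group is equally correct).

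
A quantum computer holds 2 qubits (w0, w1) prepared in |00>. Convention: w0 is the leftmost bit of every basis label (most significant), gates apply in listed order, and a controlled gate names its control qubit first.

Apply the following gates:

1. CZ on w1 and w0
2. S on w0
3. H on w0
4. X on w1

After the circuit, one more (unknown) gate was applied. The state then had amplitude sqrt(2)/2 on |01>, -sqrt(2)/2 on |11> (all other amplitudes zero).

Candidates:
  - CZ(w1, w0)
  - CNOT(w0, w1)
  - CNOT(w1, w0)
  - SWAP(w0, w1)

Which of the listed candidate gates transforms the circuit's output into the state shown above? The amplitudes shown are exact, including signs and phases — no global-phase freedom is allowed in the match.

The unique candidate consistent with the amplitudes is CZ(w1, w0).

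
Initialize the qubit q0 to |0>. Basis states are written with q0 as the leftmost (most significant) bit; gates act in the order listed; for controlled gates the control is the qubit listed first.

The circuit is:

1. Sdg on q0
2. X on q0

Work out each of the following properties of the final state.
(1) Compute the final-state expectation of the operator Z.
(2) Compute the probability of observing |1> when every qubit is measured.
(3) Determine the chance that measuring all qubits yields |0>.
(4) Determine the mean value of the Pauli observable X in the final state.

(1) The observable Z averages to -1.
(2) A full measurement returns |1> with probability 1.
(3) A full measurement returns |0> with probability 0.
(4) In the final state, X has expectation 0.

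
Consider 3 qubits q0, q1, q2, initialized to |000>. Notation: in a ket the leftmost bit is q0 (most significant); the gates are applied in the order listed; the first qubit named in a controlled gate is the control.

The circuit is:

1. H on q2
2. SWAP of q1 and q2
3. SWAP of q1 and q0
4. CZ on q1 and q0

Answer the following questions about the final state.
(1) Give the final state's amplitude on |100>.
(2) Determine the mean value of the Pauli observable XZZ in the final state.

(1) |100> carries amplitude sqrt(2)/2 in the final state.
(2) The observable XZZ averages to 1.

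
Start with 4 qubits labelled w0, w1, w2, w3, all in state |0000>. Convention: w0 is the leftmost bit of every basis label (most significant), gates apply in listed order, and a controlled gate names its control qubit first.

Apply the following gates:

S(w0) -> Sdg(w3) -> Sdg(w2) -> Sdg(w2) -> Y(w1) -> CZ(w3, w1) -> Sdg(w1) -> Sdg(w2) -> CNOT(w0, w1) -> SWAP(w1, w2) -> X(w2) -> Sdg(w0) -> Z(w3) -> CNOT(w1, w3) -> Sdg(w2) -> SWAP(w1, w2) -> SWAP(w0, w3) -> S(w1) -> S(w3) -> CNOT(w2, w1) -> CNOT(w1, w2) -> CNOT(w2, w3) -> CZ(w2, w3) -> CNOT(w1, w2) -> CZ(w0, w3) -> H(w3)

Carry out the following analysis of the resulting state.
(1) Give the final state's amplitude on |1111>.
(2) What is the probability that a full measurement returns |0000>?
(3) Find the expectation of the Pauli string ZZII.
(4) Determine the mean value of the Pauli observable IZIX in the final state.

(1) The final state's coefficient on |1111> equals 0.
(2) Outcome |0000> occurs with probability 1/2.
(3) The expectation value of ZZII is 1.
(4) The expectation value of IZIX is 1.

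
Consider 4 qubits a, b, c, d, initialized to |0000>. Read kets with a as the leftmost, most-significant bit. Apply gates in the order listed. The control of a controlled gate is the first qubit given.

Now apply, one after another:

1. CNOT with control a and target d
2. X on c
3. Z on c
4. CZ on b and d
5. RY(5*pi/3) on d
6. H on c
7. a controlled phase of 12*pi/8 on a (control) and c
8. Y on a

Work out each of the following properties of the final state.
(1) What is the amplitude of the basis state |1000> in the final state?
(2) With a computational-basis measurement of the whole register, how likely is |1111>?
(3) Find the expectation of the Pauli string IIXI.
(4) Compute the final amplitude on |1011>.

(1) The amplitude on |1000> is sqrt(6)*I/4.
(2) The probability of measuring |1111> is 0.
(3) In the final state, IIXI has expectation -1.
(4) The amplitude on |1011> is sqrt(2)*I/4.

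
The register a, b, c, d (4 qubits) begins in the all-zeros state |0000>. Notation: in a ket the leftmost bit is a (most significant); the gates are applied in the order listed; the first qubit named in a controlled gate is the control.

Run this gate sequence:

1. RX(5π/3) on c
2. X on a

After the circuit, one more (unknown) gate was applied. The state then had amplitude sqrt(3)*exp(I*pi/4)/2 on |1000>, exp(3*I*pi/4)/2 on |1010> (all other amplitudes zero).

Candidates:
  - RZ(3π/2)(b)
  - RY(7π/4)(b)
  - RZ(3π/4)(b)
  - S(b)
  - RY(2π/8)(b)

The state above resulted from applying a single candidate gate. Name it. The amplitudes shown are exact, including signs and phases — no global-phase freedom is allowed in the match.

The applied gate was RZ(3π/2)(b).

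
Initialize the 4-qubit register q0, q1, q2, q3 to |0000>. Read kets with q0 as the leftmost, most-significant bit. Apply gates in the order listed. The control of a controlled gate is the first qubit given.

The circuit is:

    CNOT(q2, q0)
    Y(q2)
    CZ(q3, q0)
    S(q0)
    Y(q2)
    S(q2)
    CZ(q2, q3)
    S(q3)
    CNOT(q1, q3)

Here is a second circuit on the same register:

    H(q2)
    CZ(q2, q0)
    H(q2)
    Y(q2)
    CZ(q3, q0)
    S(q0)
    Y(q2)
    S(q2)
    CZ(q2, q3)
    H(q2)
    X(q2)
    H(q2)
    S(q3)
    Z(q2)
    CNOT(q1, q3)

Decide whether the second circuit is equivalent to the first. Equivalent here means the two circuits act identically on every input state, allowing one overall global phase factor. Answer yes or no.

No — the two circuits implement different unitaries, even allowing a global phase.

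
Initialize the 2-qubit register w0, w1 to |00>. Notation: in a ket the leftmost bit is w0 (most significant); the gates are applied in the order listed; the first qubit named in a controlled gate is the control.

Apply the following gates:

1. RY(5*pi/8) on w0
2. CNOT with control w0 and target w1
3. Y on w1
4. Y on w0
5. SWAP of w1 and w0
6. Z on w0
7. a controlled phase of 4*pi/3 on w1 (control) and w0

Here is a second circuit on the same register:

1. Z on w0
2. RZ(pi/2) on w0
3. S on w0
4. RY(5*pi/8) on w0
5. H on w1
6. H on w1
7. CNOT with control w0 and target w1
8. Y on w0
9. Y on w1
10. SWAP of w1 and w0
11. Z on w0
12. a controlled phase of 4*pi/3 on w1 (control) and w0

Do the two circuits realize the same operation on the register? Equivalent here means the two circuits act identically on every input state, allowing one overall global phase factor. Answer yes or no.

Yes, they are equivalent — the unitaries differ by at most a global phase.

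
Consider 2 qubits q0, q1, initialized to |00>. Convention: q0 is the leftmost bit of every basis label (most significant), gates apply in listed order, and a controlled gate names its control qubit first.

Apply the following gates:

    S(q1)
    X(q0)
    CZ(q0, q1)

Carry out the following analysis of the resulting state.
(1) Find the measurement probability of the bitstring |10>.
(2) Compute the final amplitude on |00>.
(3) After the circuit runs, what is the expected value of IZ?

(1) A full measurement returns |10> with probability 1.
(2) The final state's coefficient on |00> equals 0.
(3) In the final state, IZ has expectation 1.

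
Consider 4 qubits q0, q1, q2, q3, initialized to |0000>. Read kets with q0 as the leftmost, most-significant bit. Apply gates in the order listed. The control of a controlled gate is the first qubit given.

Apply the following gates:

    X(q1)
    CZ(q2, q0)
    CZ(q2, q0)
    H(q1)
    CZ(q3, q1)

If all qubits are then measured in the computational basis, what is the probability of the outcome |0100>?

Outcome |0100> occurs with probability 1/2. Key observation: gates 2-3 undo each other exactly, leaving only the rest of the circuit to track.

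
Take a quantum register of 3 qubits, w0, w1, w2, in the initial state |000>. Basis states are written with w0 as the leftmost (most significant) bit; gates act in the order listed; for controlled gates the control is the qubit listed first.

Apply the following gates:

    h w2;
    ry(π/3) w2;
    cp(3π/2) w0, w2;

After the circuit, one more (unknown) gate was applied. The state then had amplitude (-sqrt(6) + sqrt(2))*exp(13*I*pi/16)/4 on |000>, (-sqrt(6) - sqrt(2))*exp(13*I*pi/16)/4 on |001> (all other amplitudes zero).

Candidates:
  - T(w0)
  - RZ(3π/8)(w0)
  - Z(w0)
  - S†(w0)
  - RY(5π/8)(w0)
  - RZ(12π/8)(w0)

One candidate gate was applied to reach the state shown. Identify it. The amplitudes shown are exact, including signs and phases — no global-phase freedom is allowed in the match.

The applied gate was RZ(3π/8)(w0).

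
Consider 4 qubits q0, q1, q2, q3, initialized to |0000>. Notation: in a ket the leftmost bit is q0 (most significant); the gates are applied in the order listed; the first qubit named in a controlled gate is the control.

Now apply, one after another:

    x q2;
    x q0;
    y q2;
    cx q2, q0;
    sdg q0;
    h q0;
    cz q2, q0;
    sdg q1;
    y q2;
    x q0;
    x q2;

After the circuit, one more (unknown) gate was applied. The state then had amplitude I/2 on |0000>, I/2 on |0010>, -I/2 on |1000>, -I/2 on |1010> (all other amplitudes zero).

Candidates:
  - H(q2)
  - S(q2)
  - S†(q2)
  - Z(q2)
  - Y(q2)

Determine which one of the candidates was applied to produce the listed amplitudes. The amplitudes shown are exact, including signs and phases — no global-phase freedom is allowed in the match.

The unique candidate consistent with the amplitudes is H(q2).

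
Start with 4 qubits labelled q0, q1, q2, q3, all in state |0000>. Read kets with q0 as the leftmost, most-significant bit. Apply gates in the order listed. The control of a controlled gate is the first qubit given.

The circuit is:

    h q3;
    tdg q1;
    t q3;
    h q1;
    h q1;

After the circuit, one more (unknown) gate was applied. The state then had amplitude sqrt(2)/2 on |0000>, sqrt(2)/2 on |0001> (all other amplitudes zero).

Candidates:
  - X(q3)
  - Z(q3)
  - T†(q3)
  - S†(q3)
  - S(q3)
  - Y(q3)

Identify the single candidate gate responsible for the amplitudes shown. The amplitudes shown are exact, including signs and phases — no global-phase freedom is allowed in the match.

It was T†(q3) that produced the state shown. Key observation: gates 4-5 undo each other exactly, leaving only the rest of the circuit to track.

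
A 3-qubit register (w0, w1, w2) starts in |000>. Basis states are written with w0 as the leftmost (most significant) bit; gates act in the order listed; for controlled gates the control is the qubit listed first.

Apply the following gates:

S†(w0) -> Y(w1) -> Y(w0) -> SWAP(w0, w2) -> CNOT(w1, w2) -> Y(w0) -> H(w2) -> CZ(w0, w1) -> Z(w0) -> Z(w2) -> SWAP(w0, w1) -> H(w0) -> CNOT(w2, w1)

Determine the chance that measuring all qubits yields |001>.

A full measurement returns |001> with probability 1/4.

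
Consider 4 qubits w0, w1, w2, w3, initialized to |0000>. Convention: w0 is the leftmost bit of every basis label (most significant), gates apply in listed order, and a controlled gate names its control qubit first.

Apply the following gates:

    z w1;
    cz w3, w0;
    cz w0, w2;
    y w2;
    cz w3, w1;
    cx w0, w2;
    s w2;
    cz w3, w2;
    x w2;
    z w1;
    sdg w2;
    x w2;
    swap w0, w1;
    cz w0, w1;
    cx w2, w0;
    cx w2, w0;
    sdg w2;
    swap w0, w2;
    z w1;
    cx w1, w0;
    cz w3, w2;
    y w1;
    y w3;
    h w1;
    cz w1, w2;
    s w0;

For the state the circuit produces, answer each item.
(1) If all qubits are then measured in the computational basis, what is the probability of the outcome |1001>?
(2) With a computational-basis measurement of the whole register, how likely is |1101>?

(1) The probability of measuring |1001> is 1/2. Key observation: the block from step 15 through step 16 cancels to the identity and can be dropped.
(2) The probability of measuring |1101> is 1/2.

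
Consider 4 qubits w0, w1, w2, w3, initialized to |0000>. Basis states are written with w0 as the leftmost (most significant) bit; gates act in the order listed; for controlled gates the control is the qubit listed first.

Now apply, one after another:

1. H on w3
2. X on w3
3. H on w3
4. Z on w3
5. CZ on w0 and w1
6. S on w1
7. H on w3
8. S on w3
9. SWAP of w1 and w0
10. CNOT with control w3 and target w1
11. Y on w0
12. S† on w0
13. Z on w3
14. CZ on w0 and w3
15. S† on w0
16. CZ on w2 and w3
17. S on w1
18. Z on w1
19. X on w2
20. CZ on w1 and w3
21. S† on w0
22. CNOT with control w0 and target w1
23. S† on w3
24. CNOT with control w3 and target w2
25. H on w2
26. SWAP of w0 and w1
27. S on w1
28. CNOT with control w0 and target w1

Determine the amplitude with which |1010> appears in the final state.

The final state's coefficient on |1010> equals I/2.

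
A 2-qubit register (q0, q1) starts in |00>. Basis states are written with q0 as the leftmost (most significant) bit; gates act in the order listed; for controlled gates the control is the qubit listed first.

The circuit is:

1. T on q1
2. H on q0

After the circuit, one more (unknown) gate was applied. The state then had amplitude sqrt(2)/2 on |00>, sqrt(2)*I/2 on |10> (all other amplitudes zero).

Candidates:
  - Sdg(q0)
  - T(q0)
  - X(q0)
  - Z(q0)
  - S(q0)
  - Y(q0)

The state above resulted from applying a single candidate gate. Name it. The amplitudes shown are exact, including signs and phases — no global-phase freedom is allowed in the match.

It was S(q0) that produced the state shown.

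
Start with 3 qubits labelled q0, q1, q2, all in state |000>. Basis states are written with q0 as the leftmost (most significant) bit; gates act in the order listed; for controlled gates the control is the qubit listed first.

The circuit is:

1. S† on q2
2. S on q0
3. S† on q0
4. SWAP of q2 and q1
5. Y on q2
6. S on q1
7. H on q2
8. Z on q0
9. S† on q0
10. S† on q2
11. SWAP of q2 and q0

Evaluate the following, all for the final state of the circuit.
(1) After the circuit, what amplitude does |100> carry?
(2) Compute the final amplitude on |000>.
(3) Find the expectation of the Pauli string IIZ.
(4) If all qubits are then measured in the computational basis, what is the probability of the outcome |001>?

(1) The amplitude on |100> is -sqrt(2)/2.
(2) |000> carries amplitude sqrt(2)*I/2 in the final state.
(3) The expectation value of IIZ is 1.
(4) A full measurement returns |001> with probability 0.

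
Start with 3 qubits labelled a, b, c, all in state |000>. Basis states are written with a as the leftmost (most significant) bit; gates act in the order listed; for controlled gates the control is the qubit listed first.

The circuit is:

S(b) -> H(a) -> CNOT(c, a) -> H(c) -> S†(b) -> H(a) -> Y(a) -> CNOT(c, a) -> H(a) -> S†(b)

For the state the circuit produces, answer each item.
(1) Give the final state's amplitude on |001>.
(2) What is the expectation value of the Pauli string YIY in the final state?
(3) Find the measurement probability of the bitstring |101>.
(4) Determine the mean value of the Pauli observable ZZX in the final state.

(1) |001> carries amplitude I/2 in the final state.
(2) The observable YIY averages to -1.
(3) A full measurement returns |101> with probability 1/4.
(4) The expectation value of ZZX is 1.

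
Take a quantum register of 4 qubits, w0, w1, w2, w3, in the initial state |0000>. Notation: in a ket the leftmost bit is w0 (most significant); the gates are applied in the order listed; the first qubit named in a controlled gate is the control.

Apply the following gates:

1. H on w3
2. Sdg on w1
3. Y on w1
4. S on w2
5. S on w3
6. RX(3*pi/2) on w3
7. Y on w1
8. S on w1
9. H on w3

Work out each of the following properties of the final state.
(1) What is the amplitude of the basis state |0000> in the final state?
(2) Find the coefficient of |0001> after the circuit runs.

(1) The amplitude on |0000> is -sqrt(2)*I/2.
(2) The amplitude on |0001> is sqrt(2)*I/2.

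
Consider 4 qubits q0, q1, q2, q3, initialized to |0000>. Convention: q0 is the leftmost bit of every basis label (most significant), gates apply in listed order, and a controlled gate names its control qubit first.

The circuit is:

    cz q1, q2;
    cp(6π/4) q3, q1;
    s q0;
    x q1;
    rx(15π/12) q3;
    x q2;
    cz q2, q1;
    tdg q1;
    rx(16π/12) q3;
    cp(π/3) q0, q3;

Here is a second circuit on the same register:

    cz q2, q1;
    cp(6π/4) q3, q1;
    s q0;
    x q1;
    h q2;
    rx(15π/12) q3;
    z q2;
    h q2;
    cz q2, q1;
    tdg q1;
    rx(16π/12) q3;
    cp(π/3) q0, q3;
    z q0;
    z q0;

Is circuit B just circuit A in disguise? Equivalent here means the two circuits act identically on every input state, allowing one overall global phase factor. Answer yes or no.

Yes, they are equivalent — the unitaries differ by at most a global phase.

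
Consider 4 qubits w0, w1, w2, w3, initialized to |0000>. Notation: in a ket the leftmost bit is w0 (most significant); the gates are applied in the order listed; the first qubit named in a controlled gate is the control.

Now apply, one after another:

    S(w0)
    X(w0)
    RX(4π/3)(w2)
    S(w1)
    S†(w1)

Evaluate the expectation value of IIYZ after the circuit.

In the final state, IIYZ has expectation sqrt(3)/2. Key observation: the block from step 4 through step 5 cancels to the identity and can be dropped.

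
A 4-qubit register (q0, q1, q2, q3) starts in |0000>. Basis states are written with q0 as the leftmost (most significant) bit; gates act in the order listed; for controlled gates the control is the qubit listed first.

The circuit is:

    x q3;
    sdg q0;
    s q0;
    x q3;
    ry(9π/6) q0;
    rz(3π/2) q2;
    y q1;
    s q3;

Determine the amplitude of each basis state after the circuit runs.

The resulting statevector has amplitude sqrt(2)*exp(3*I*pi/4)/2 on |0100>, -sqrt(2)*exp(3*I*pi/4)/2 on |1100>, and 0 on every other basis state. Key observation: gates 1-4 undo each other exactly, leaving only the rest of the circuit to track.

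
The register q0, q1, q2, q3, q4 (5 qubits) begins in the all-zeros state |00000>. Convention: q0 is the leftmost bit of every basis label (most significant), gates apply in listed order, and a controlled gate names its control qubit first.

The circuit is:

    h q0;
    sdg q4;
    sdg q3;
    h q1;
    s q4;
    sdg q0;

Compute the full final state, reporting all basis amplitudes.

The resulting statevector has amplitude 1/2 on |00000>, 1/2 on |01000>, -I/2 on |10000>, -I/2 on |11000>, and 0 on every other basis state.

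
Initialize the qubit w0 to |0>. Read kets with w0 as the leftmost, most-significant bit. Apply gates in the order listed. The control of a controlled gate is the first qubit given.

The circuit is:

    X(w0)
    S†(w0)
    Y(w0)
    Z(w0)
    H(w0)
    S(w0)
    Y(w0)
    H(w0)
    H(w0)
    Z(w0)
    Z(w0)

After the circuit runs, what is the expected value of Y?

The expectation value of Y is 1.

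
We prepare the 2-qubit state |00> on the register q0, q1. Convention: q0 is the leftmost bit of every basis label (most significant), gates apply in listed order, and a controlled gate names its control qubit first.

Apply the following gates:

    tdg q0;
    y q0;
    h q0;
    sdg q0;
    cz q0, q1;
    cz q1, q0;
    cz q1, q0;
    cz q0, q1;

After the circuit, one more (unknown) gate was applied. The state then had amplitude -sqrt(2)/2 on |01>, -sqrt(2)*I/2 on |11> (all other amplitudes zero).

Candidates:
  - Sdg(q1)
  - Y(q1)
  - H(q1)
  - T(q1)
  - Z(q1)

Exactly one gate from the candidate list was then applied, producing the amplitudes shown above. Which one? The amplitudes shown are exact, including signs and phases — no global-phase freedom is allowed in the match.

The unique candidate consistent with the amplitudes is Y(q1).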